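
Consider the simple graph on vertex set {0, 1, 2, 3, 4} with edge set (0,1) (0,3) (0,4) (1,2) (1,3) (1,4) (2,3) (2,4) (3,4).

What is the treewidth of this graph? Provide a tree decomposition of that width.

Treewidth 3.
One such decomposition:
Bags: B1 = {0, 1, 3, 4}  B2 = {1, 2, 3, 4}
Tree: B1–B2

The largest bag has 4 vertices, giving width 3; this decomposition certifies tw(G) ≤ 3. For the lower bound, the 4 vertices {0, 1, 3, 4} are pairwise adjacent, and any tree decomposition puts a clique entirely inside one bag — forcing width ≥ 3. Combining the bounds, tw(G) = 3.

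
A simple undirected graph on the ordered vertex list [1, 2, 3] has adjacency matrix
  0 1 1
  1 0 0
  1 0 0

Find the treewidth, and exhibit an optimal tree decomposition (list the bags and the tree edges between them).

Treewidth 1.
Bags: B1 = {1, 3}  B2 = {1, 2}
Tree: B1–B2

The largest bag has 2 vertices, giving width 1; this decomposition certifies tw(G) ≤ 1. G has an edge, so its treewidth is at least 1. Therefore the treewidth is 1.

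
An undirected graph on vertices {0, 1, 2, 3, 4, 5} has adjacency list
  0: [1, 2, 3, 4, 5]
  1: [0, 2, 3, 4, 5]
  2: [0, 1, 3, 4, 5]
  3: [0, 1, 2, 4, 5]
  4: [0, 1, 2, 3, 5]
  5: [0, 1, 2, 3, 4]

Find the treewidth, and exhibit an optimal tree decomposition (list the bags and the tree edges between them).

Treewidth 5.
One optimal decomposition is:
Bags: B1 = {0, 1, 2, 3, 4, 5}
Tree: (single bag)

A single bag containing all 6 vertices is trivially a valid decomposition of width 5. Conversely, {0, 1, 2, 3, 4, 5} is a clique of size 6, and the vertices of any clique must share a bag in every tree decomposition; so some bag has ≥ 6 vertices and tw(G) ≥ 5. Hence tw(G) = 5 exactly.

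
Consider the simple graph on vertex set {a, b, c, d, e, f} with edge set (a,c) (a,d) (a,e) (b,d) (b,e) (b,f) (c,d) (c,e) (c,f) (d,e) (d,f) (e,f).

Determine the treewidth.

A width-3 tree decomposition is:
Bags: B1 = {b, d, e, f}  B2 = {c, d, e, f}  B3 = {a, c, d, e}
Tree: B1–B2, B2–B3
The largest bag has 4 vertices, giving width 3; this decomposition certifies tw(G) ≤ 3. Conversely, {a, c, d, e} is a clique of size 4, and the vertices of any clique must share a bag in every tree decomposition; so some bag has ≥ 4 vertices and tw(G) ≥ 3. Combining the bounds, tw(G) = 3.

3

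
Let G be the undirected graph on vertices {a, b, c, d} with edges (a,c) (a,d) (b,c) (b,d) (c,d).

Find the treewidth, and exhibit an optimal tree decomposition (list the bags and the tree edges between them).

Treewidth 2.
Bags: B1 = {b, c, d}  B2 = {a, c, d}
Tree: B1–B2

The largest bag has 3 vertices, giving width 2; this decomposition certifies tw(G) ≤ 2. Conversely, {a, c, d} is a clique of size 3, and the vertices of any clique must share a bag in every tree decomposition; so some bag has ≥ 3 vertices and tw(G) ≥ 2. Combining the bounds, tw(G) = 2.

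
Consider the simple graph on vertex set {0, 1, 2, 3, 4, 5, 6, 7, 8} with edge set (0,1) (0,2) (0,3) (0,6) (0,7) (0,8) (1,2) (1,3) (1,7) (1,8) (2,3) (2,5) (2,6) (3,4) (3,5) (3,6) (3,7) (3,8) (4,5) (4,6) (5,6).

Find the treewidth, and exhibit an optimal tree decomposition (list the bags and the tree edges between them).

Every bag has size at most 4, so the width is 4 − 1 = 3 and tw(G) ≤ 3. On the other hand G contains the 4-clique {0, 1, 3, 8}. A clique must lie in a single bag of any decomposition, so no decomposition can have width below 3. Therefore the treewidth is 3.

Treewidth 3.
One such decomposition:
Bags: B1 = {0, 1, 2, 3}  B2 = {0, 2, 3, 6}  B3 = {0, 1, 3, 7}  B4 = {2, 3, 5, 6}  B5 = {3, 4, 5, 6}  B6 = {0, 1, 3, 8}
Tree: B1–B2, B1–B3, B2–B4, B4–B5, B1–B6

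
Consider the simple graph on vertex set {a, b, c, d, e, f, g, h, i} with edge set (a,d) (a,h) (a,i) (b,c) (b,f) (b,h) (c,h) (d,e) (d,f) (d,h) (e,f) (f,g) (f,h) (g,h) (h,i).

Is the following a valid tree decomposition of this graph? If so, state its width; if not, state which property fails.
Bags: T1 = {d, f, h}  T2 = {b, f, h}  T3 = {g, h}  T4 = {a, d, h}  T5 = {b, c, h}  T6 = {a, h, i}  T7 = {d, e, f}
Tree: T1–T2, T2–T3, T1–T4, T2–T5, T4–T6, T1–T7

No — edge (f,g) lies in no bag.

A tree decomposition must satisfy three properties: every vertex lies in some bag; for every edge, both endpoints lie together in some bag; and for every vertex, the bags containing it form a connected subtree. Here edge (f,g) lies in no bag, so the decomposition is invalid.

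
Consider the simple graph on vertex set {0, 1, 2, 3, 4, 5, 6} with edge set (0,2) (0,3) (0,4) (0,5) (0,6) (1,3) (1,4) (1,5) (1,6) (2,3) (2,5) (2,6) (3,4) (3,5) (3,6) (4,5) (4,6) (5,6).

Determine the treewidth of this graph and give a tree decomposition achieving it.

Treewidth 4.
Bags: B1 = {0, 3, 4, 5, 6}  B2 = {0, 2, 3, 5, 6}  B3 = {1, 3, 4, 5, 6}
Tree: B1–B2, B1–B3

The largest bag has 5 vertices, giving width 4; this decomposition certifies tw(G) ≤ 4. Conversely, {0, 2, 3, 5, 6} is a clique of size 5, and the vertices of any clique must share a bag in every tree decomposition; so some bag has ≥ 5 vertices and tw(G) ≥ 4. Therefore the treewidth is 4.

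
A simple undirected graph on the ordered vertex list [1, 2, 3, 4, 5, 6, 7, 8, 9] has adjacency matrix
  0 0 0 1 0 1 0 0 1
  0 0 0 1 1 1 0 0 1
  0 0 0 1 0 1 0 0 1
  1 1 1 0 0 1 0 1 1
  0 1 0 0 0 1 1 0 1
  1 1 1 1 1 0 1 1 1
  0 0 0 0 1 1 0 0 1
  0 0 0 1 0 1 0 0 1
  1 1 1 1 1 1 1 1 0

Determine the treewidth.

3

A width-3 tree decomposition is:
Bags: B1 = {3, 4, 6, 9}  B2 = {2, 4, 6, 9}  B3 = {1, 4, 6, 9}  B4 = {2, 5, 6, 9}  B5 = {5, 6, 7, 9}  B6 = {4, 6, 8, 9}
Tree: B1–B2, B2–B3, B2–B4, B4–B5, B3–B6
The largest bag has 4 vertices, giving width 3; this decomposition certifies tw(G) ≤ 3. On the other hand G contains the 4-clique {4, 6, 8, 9}. A clique must lie in a single bag of any decomposition, so no decomposition can have width below 3. Hence tw(G) = 3 exactly.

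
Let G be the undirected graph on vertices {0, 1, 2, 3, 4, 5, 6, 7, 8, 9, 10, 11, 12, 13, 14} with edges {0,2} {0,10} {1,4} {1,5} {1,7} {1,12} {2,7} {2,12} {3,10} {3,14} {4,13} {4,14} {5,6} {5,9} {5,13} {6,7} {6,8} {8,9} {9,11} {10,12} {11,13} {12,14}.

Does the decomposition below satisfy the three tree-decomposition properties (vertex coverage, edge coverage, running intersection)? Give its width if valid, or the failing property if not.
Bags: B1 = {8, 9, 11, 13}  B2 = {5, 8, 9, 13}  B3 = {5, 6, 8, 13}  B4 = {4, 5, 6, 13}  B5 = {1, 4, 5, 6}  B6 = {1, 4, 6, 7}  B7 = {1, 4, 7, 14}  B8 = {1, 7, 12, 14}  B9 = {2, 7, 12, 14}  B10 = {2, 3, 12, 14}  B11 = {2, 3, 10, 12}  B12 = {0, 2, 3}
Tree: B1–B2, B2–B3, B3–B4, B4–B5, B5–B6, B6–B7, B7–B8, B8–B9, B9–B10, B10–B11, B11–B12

A tree decomposition must satisfy three properties: every vertex lies in some bag; for every edge, both endpoints lie together in some bag; and for every vertex, the bags containing it form a connected subtree. Here edge (10,0) lies in no bag, so the decomposition is invalid.

No — edge (10,0) lies in no bag.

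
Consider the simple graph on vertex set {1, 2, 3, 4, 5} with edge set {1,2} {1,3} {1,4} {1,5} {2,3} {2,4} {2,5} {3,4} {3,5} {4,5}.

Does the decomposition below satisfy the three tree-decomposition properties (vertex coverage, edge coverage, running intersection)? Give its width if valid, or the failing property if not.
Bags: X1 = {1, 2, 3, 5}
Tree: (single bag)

A tree decomposition must satisfy three properties: every vertex lies in some bag; for every edge, both endpoints lie together in some bag; and for every vertex, the bags containing it form a connected subtree. Here vertex 4 appears in no bag, so the decomposition is invalid.

No — vertex 4 appears in no bag.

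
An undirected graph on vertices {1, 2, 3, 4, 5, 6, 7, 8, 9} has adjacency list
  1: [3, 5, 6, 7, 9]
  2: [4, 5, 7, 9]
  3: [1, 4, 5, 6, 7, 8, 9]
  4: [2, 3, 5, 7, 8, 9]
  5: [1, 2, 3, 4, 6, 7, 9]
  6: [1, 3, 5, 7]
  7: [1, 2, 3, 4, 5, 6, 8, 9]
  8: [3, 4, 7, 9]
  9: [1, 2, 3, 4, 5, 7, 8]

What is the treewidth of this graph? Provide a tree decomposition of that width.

Treewidth 4.
Bags: B1 = {3, 4, 7, 8, 9}  B2 = {3, 4, 5, 7, 9}  B3 = {2, 4, 5, 7, 9}  B4 = {1, 3, 5, 7, 9}  B5 = {1, 3, 5, 6, 7}
Tree: B1–B2, B2–B3, B2–B4, B4–B5

Every bag has size at most 5, so the width is 5 − 1 = 4 and tw(G) ≤ 4. On the other hand G contains the 5-clique {2, 4, 5, 7, 9}. A clique must lie in a single bag of any decomposition, so no decomposition can have width below 4. Hence tw(G) = 4 exactly.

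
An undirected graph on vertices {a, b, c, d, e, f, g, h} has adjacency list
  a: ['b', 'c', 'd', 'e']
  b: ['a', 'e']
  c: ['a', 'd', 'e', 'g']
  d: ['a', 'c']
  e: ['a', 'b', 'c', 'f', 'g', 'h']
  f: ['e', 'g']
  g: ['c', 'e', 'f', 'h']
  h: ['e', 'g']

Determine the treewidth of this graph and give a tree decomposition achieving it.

Treewidth 2.
One optimal decomposition is:
Bags: B1 = {a, c, e}  B2 = {c, e, g}  B3 = {e, f, g}  B4 = {e, g, h}  B5 = {a, b, e}  B6 = {a, c, d}
Tree: B1–B2, B2–B3, B2–B4, B1–B5, B1–B6

The largest bag has 3 vertices, giving width 2; this decomposition certifies tw(G) ≤ 2. On the other hand G contains the 3-clique {a, c, d}. A clique must lie in a single bag of any decomposition, so no decomposition can have width below 2. The upper and lower bounds meet at 2, so that is the treewidth.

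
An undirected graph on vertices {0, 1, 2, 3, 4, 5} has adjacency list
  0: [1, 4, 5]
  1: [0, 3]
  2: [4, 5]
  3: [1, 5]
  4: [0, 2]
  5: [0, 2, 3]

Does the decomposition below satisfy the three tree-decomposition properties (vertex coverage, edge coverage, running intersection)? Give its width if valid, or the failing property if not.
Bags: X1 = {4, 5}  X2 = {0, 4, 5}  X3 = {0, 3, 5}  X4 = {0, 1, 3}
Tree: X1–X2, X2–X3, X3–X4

A tree decomposition must satisfy three properties: every vertex lies in some bag; for every edge, both endpoints lie together in some bag; and for every vertex, the bags containing it form a connected subtree. Here vertex 2 appears in no bag, so the decomposition is invalid.

No — vertex 2 appears in no bag.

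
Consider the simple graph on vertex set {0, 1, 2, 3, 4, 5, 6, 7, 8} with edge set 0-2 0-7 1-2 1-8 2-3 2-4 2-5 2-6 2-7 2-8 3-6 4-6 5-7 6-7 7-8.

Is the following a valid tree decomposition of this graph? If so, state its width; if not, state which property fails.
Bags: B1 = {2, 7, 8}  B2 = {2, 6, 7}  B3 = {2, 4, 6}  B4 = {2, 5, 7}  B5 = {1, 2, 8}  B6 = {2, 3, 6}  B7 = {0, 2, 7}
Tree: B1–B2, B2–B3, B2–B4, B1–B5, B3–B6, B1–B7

Yes; width 2.

Checking the three conditions: (i) the bags cover all of {0, 1, 2, 3, 4, 5, 6, 7, 8}; (ii) for each edge, some bag contains both endpoints; (iii) the bags containing any fixed vertex form a subtree. All hold, so the decomposition is valid with width 3 − 1 = 2.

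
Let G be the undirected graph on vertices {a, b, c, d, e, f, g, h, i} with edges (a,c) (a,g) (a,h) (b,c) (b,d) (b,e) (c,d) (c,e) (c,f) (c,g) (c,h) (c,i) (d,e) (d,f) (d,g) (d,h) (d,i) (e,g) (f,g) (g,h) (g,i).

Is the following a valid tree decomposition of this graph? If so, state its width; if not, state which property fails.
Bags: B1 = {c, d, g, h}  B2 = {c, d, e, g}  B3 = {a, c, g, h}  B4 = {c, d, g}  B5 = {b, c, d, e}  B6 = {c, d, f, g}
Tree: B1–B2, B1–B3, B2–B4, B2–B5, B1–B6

No — vertex i appears in no bag.

A tree decomposition must satisfy three properties: every vertex lies in some bag; for every edge, both endpoints lie together in some bag; and for every vertex, the bags containing it form a connected subtree. Here vertex i appears in no bag, so the decomposition is invalid.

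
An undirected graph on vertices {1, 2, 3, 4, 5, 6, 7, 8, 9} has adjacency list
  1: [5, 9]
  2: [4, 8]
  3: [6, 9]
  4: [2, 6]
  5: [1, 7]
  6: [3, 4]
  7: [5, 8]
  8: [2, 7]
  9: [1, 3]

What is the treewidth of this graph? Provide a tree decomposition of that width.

Treewidth 2.
One optimal decomposition is:
Bags: B1 = {2, 7, 8}  B2 = {2, 5, 7}  B3 = {1, 2, 5}  B4 = {1, 2, 9}  B5 = {2, 3, 9}  B6 = {2, 3, 6}  B7 = {2, 4, 6}
Tree: B1–B2, B2–B3, B3–B4, B4–B5, B5–B6, B6–B7

Each bag holds 3 vertices, so the decomposition has width 2, which upper-bounds the treewidth. For the lower bound, G contains the cycle 2–8–7–5–1–9–3–6–4–2, so G is not a forest; only forests have treewidth ≤ 1, hence tw(G) ≥ 2. The upper and lower bounds meet at 2, so that is the treewidth.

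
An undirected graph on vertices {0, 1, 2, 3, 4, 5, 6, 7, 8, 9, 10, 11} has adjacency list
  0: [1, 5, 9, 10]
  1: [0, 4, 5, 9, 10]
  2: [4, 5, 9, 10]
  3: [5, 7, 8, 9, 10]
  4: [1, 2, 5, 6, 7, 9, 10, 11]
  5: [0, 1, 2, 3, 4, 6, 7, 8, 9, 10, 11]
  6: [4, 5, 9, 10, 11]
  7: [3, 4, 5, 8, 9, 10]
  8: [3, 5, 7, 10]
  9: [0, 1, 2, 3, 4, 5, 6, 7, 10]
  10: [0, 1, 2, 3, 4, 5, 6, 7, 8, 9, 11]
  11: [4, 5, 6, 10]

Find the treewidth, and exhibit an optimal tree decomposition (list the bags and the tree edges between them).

Every bag has size at most 5, so the width is 5 − 1 = 4 and tw(G) ≤ 4. For the lower bound, the 5 vertices {3, 5, 7, 8, 10} are pairwise adjacent, and any tree decomposition puts a clique entirely inside one bag — forcing width ≥ 4. Therefore the treewidth is 4.

Treewidth 4.
One optimal decomposition is:
Bags: B1 = {3, 5, 7, 9, 10}  B2 = {4, 5, 7, 9, 10}  B3 = {3, 5, 7, 8, 10}  B4 = {4, 5, 6, 9, 10}  B5 = {2, 4, 5, 9, 10}  B6 = {1, 4, 5, 9, 10}  B7 = {0, 1, 5, 9, 10}  B8 = {4, 5, 6, 10, 11}
Tree: B1–B2, B1–B3, B2–B4, B4–B5, B2–B6, B6–B7, B4–B8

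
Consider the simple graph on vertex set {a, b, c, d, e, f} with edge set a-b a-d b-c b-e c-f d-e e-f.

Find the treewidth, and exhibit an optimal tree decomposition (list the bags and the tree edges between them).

Each bag holds 3 vertices, so the decomposition has width 2, which upper-bounds the treewidth. For the lower bound, G contains the cycle d–a–b–e–d, so G is not a forest; only forests have treewidth ≤ 1, hence tw(G) ≥ 2. The upper and lower bounds meet at 2, so that is the treewidth.

Treewidth 2.
One such decomposition:
Bags: B1 = {a, d, e}  B2 = {a, b, e}  B3 = {b, e, f}  B4 = {b, c, f}
Tree: B1–B2, B2–B3, B3–B4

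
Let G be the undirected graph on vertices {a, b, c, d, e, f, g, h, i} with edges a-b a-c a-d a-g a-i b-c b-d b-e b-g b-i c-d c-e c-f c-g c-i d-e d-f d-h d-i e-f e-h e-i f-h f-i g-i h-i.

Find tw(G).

A width-4 tree decomposition is:
Bags: B1 = {b, c, d, e, i}  B2 = {a, b, c, d, i}  B3 = {c, d, e, f, i}  B4 = {a, b, c, g, i}  B5 = {d, e, f, h, i}
Tree: B1–B2, B1–B3, B2–B4, B3–B5
The largest bag has 5 vertices, giving width 4; this decomposition certifies tw(G) ≤ 4. Conversely, {d, e, f, h, i} is a clique of size 5, and the vertices of any clique must share a bag in every tree decomposition; so some bag has ≥ 5 vertices and tw(G) ≥ 4. Therefore the treewidth is 4.

4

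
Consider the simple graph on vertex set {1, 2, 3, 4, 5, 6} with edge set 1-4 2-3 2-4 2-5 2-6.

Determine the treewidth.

A width-1 tree decomposition is:
Bags: B1 = {2, 6}  B2 = {2, 5}  B3 = {2, 3}  B4 = {2, 4}  B5 = {1, 4}
Tree: B1–B2, B2–B3, B3–B4, B4–B5
Each bag holds 2 vertices, so the decomposition has width 1, which upper-bounds the treewidth. Any graph with an edge has treewidth ≥ 1, and G has the edge 2–6. Combining the bounds, tw(G) = 1.

1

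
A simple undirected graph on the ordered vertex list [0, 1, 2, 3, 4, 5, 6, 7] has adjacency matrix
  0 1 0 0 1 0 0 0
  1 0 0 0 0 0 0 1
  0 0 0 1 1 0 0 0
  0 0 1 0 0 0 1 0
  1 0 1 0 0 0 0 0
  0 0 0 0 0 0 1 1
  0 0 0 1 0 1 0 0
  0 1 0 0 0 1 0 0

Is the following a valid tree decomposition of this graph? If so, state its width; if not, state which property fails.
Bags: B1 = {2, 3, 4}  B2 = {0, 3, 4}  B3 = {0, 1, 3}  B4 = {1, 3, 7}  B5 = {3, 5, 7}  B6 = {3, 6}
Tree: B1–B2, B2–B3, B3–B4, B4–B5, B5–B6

No — edge (5,6) lies in no bag.

A tree decomposition must satisfy three properties: every vertex lies in some bag; for every edge, both endpoints lie together in some bag; and for every vertex, the bags containing it form a connected subtree. Here edge (5,6) lies in no bag, so the decomposition is invalid.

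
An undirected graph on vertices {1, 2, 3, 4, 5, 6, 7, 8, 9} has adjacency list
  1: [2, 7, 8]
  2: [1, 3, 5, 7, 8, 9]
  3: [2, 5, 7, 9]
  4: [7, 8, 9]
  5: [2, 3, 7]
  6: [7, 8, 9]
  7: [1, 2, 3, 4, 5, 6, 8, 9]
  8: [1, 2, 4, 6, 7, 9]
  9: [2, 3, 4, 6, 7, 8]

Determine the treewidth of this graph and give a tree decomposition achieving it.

Each bag holds 4 vertices, so the decomposition has width 3, which upper-bounds the treewidth. Conversely, {1, 2, 7, 8} is a clique of size 4, and the vertices of any clique must share a bag in every tree decomposition; so some bag has ≥ 4 vertices and tw(G) ≥ 3. Hence tw(G) = 3 exactly.

Treewidth 3.
One such decomposition:
Bags: B1 = {2, 3, 7, 9}  B2 = {2, 7, 8, 9}  B3 = {4, 7, 8, 9}  B4 = {6, 7, 8, 9}  B5 = {2, 3, 5, 7}  B6 = {1, 2, 7, 8}
Tree: B1–B2, B2–B3, B3–B4, B1–B5, B2–B6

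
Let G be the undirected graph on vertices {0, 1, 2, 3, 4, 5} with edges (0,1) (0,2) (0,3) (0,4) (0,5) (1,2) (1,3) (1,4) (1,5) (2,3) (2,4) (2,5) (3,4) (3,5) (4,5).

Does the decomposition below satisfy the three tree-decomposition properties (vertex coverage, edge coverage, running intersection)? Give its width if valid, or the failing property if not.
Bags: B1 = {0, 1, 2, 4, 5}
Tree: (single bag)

A tree decomposition must satisfy three properties: every vertex lies in some bag; for every edge, both endpoints lie together in some bag; and for every vertex, the bags containing it form a connected subtree. Here vertex 3 appears in no bag, so the decomposition is invalid.

No — vertex 3 appears in no bag.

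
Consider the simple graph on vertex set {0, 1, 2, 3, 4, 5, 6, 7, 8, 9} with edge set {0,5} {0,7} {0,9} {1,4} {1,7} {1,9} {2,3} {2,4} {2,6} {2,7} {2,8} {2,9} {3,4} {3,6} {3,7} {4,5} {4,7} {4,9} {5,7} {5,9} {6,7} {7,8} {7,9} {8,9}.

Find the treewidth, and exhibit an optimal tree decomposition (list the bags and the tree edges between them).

Treewidth 3.
One optimal decomposition is:
Bags: B1 = {4, 5, 7, 9}  B2 = {2, 4, 7, 9}  B3 = {2, 7, 8, 9}  B4 = {2, 3, 4, 7}  B5 = {1, 4, 7, 9}  B6 = {0, 5, 7, 9}  B7 = {2, 3, 6, 7}
Tree: B1–B2, B2–B3, B2–B4, B2–B5, B1–B6, B4–B7

The largest bag has 4 vertices, giving width 3; this decomposition certifies tw(G) ≤ 3. On the other hand G contains the 4-clique {0, 5, 7, 9}. A clique must lie in a single bag of any decomposition, so no decomposition can have width below 3. Therefore the treewidth is 3.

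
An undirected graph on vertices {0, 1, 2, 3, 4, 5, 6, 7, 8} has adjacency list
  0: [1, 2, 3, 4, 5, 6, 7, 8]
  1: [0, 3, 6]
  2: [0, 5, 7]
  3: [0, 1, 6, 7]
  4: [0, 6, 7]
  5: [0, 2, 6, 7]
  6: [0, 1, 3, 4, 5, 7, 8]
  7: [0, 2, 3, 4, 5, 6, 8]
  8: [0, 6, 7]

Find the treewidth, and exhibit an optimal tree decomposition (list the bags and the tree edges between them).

Treewidth 3.
One optimal decomposition is:
Bags: B1 = {0, 6, 7, 8}  B2 = {0, 4, 6, 7}  B3 = {0, 5, 6, 7}  B4 = {0, 3, 6, 7}  B5 = {0, 2, 5, 7}  B6 = {0, 1, 3, 6}
Tree: B1–B2, B2–B3, B2–B4, B3–B5, B4–B6

Each bag holds 4 vertices, so the decomposition has width 3, which upper-bounds the treewidth. Conversely, {0, 2, 5, 7} is a clique of size 4, and the vertices of any clique must share a bag in every tree decomposition; so some bag has ≥ 4 vertices and tw(G) ≥ 3. Combining the bounds, tw(G) = 3.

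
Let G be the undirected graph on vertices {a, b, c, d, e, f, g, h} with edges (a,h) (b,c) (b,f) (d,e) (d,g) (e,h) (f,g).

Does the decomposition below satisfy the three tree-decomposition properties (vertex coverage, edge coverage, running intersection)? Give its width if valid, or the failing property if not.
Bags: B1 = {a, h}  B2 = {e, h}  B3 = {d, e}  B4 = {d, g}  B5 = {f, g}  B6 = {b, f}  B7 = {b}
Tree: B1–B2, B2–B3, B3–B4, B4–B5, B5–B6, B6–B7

A tree decomposition must satisfy three properties: every vertex lies in some bag; for every edge, both endpoints lie together in some bag; and for every vertex, the bags containing it form a connected subtree. Here vertex c appears in no bag, so the decomposition is invalid.

No — vertex c appears in no bag.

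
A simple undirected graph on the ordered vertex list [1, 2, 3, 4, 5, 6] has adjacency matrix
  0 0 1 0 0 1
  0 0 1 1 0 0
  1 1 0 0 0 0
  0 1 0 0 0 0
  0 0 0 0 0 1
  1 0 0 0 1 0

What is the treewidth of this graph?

A width-1 tree decomposition is:
Bags: B1 = {2, 4}  B2 = {2, 3}  B3 = {1, 3}  B4 = {1, 6}  B5 = {5, 6}
Tree: B1–B2, B2–B3, B3–B4, B4–B5
Each bag holds 2 vertices, so the decomposition has width 1, which upper-bounds the treewidth. Any graph with an edge has treewidth ≥ 1, and G has the edge 4–2. Therefore the treewidth is 1.

1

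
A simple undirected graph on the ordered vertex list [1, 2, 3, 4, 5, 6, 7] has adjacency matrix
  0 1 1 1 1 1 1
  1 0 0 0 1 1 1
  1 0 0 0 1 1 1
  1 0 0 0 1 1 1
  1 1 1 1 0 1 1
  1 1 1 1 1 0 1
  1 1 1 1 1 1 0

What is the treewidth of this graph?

4

A width-4 tree decomposition is:
Bags: B1 = {1, 4, 5, 6, 7}  B2 = {1, 3, 5, 6, 7}  B3 = {1, 2, 5, 6, 7}
Tree: B1–B2, B2–B3
The largest bag has 5 vertices, giving width 4; this decomposition certifies tw(G) ≤ 4. On the other hand G contains the 5-clique {1, 2, 5, 6, 7}. A clique must lie in a single bag of any decomposition, so no decomposition can have width below 4. Hence tw(G) = 4 exactly.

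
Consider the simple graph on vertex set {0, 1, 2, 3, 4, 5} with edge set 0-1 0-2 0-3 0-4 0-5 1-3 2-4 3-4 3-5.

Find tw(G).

2

A width-2 tree decomposition is:
Bags: B1 = {0, 3, 4}  B2 = {0, 3, 5}  B3 = {0, 1, 3}  B4 = {0, 2, 4}
Tree: B1–B2, B1–B3, B1–B4
Each bag holds 3 vertices, so the decomposition has width 2, which upper-bounds the treewidth. On the other hand G contains the 3-clique {0, 2, 4}. A clique must lie in a single bag of any decomposition, so no decomposition can have width below 2. Combining the bounds, tw(G) = 2.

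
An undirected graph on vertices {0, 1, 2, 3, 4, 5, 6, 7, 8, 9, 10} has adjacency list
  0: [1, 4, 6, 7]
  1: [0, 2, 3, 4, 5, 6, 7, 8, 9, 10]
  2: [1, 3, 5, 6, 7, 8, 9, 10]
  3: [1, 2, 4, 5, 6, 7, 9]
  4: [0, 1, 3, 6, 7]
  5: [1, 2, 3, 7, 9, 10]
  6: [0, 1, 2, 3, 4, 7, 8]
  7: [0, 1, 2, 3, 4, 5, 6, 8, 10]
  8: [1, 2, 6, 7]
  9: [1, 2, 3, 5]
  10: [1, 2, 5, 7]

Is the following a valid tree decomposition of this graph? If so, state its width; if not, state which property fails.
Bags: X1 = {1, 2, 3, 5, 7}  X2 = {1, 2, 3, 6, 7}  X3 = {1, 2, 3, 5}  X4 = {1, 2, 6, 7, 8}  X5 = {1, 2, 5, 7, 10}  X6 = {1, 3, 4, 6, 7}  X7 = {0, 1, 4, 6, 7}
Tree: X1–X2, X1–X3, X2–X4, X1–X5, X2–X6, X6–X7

No — vertex 9 appears in no bag.

A tree decomposition must satisfy three properties: every vertex lies in some bag; for every edge, both endpoints lie together in some bag; and for every vertex, the bags containing it form a connected subtree. Here vertex 9 appears in no bag, so the decomposition is invalid.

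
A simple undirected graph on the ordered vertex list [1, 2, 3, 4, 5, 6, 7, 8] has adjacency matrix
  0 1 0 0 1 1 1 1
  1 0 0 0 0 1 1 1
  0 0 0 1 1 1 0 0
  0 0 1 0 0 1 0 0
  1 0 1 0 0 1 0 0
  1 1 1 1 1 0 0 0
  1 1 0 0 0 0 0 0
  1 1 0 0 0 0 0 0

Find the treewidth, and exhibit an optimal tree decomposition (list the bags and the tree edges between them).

Treewidth 2.
Bags: B1 = {1, 2, 6}  B2 = {1, 2, 8}  B3 = {1, 5, 6}  B4 = {3, 5, 6}  B5 = {3, 4, 6}  B6 = {1, 2, 7}
Tree: B1–B2, B1–B3, B3–B4, B4–B5, B1–B6

Every bag has size at most 3, so the width is 3 − 1 = 2 and tw(G) ≤ 2. Conversely, {1, 2, 8} is a clique of size 3, and the vertices of any clique must share a bag in every tree decomposition; so some bag has ≥ 3 vertices and tw(G) ≥ 2. The upper and lower bounds meet at 2, so that is the treewidth.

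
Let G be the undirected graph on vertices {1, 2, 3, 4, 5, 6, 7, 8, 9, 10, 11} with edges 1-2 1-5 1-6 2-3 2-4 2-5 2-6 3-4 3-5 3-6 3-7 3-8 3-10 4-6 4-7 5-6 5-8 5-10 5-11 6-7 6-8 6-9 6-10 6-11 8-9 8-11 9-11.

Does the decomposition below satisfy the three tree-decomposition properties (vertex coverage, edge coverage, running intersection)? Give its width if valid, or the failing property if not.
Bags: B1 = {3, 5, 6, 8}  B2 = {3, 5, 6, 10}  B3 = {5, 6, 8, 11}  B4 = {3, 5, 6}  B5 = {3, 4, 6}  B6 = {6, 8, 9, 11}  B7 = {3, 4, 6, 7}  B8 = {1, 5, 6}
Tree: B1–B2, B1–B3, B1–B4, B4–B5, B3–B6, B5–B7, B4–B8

No — vertex 2 appears in no bag.

A tree decomposition must satisfy three properties: every vertex lies in some bag; for every edge, both endpoints lie together in some bag; and for every vertex, the bags containing it form a connected subtree. Here vertex 2 appears in no bag, so the decomposition is invalid.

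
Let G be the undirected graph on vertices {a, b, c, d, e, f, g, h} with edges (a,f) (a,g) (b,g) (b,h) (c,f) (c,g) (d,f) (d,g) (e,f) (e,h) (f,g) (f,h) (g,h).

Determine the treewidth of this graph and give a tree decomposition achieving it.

The largest bag has 3 vertices, giving width 2; this decomposition certifies tw(G) ≤ 2. For the lower bound, the 3 vertices {d, f, g} are pairwise adjacent, and any tree decomposition puts a clique entirely inside one bag — forcing width ≥ 2. Therefore the treewidth is 2.

Treewidth 2.
One optimal decomposition is:
Bags: B1 = {f, g, h}  B2 = {a, f, g}  B3 = {e, f, h}  B4 = {d, f, g}  B5 = {b, g, h}  B6 = {c, f, g}
Tree: B1–B2, B1–B3, B2–B4, B1–B5, B4–B6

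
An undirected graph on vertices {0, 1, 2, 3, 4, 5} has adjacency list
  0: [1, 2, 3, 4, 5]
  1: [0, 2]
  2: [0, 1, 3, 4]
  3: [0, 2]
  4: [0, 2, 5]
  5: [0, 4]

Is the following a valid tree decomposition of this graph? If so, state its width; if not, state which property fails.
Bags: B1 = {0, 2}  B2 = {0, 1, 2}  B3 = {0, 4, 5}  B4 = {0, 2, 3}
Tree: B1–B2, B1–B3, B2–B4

A tree decomposition must satisfy three properties: every vertex lies in some bag; for every edge, both endpoints lie together in some bag; and for every vertex, the bags containing it form a connected subtree. Here edge (4,2) lies in no bag, so the decomposition is invalid.

No — edge (4,2) lies in no bag.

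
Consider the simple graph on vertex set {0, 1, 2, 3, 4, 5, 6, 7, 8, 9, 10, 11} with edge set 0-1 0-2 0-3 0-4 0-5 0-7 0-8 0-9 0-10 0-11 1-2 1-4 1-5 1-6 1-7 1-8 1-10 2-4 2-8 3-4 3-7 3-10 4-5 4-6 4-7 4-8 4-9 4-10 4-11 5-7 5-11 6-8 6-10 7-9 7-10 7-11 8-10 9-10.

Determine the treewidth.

A width-4 tree decomposition is:
Bags: B1 = {0, 1, 4, 7, 10}  B2 = {0, 1, 4, 5, 7}  B3 = {0, 1, 4, 8, 10}  B4 = {0, 1, 2, 4, 8}  B5 = {0, 4, 7, 9, 10}  B6 = {0, 3, 4, 7, 10}  B7 = {0, 4, 5, 7, 11}  B8 = {1, 4, 6, 8, 10}
Tree: B1–B2, B1–B3, B3–B4, B1–B5, B5–B6, B2–B7, B3–B8
Every bag has size at most 5, so the width is 5 − 1 = 4 and tw(G) ≤ 4. For the lower bound, the 5 vertices {0, 1, 2, 4, 8} are pairwise adjacent, and any tree decomposition puts a clique entirely inside one bag — forcing width ≥ 4. Therefore the treewidth is 4.

4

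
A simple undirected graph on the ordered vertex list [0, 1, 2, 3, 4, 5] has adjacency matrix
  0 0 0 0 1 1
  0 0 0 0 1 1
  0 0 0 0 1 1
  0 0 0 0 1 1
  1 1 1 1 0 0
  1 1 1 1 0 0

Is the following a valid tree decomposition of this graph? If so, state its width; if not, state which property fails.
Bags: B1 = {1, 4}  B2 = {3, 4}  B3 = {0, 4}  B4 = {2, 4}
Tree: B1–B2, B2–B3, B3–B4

A tree decomposition must satisfy three properties: every vertex lies in some bag; for every edge, both endpoints lie together in some bag; and for every vertex, the bags containing it form a connected subtree. Here vertex 5 appears in no bag, so the decomposition is invalid.

No — vertex 5 appears in no bag.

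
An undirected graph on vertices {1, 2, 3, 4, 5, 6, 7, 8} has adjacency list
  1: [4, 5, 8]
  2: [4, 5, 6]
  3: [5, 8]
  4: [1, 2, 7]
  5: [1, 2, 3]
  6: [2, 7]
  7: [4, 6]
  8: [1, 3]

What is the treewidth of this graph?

2

A width-2 tree decomposition is:
Bags: B1 = {1, 3, 8}  B2 = {1, 3, 5}  B3 = {1, 4, 5}  B4 = {2, 4, 5}  B5 = {2, 4, 7}  B6 = {2, 6, 7}
Tree: B1–B2, B2–B3, B3–B4, B4–B5, B5–B6
Every bag has size at most 3, so the width is 3 − 1 = 2 and tw(G) ≤ 2. The edges 8–3–5–1–8 form a cycle, so G is not a tree and its treewidth is at least 2. Hence tw(G) = 2 exactly.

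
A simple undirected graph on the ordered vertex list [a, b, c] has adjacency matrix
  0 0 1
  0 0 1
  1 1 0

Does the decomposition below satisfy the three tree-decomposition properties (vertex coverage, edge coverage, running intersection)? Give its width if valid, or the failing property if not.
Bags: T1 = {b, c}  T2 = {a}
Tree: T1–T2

No — edge (c,a) lies in no bag.

A tree decomposition must satisfy three properties: every vertex lies in some bag; for every edge, both endpoints lie together in some bag; and for every vertex, the bags containing it form a connected subtree. Here edge (c,a) lies in no bag, so the decomposition is invalid.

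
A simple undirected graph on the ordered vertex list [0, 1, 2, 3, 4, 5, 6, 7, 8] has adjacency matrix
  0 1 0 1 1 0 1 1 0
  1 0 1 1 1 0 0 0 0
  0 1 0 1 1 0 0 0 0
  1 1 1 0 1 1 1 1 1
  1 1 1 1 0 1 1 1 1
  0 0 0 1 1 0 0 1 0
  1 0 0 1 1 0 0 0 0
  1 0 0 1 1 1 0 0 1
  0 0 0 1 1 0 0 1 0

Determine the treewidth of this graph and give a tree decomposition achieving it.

Every bag has size at most 4, so the width is 4 − 1 = 3 and tw(G) ≤ 3. On the other hand G contains the 4-clique {0, 1, 3, 4}. A clique must lie in a single bag of any decomposition, so no decomposition can have width below 3. The upper and lower bounds meet at 3, so that is the treewidth.

Treewidth 3.
One optimal decomposition is:
Bags: B1 = {0, 3, 4, 6}  B2 = {0, 1, 3, 4}  B3 = {1, 2, 3, 4}  B4 = {0, 3, 4, 7}  B5 = {3, 4, 7, 8}  B6 = {3, 4, 5, 7}
Tree: B1–B2, B2–B3, B2–B4, B4–B5, B5–B6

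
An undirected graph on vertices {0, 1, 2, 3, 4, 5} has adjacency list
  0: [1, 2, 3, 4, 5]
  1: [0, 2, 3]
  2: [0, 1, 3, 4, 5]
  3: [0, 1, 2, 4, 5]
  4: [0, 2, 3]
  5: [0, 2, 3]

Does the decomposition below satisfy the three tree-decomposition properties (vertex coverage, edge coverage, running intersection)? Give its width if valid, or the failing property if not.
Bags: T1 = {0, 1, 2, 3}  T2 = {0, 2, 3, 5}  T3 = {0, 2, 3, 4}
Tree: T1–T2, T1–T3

Every vertex of G appears in some bag (union = {0, 1, 2, 3, 4, 5}); every edge is covered by a bag; and for each vertex v the set of bags containing v is connected in the bag tree. The decomposition is therefore valid. The largest bag has 4 vertices, so the width is 3.

Yes; width 3.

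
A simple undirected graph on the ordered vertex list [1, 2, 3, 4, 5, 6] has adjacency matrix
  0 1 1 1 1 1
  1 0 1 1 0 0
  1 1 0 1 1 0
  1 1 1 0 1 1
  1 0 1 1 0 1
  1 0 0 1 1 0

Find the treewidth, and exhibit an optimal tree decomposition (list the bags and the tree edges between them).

Treewidth 3.
One optimal decomposition is:
Bags: B1 = {1, 3, 4, 5}  B2 = {1, 2, 3, 4}  B3 = {1, 4, 5, 6}
Tree: B1–B2, B1–B3

The largest bag has 4 vertices, giving width 3; this decomposition certifies tw(G) ≤ 3. Conversely, {1, 2, 3, 4} is a clique of size 4, and the vertices of any clique must share a bag in every tree decomposition; so some bag has ≥ 4 vertices and tw(G) ≥ 3. Hence tw(G) = 3 exactly.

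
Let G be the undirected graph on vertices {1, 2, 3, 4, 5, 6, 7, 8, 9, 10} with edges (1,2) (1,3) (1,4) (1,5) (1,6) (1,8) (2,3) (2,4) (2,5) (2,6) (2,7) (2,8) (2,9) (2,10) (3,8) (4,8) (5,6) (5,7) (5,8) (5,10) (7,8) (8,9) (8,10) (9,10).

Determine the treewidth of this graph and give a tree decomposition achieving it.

Treewidth 3.
Bags: B1 = {1, 2, 5, 8}  B2 = {1, 2, 5, 6}  B3 = {2, 5, 8, 10}  B4 = {1, 2, 3, 8}  B5 = {2, 5, 7, 8}  B6 = {2, 8, 9, 10}  B7 = {1, 2, 4, 8}
Tree: B1–B2, B1–B3, B1–B4, B1–B5, B3–B6, B4–B7

Every bag has size at most 4, so the width is 4 − 1 = 3 and tw(G) ≤ 3. Conversely, {1, 2, 3, 8} is a clique of size 4, and the vertices of any clique must share a bag in every tree decomposition; so some bag has ≥ 4 vertices and tw(G) ≥ 3. Hence tw(G) = 3 exactly.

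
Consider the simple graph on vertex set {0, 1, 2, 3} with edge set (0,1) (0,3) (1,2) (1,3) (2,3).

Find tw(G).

2

A width-2 tree decomposition is:
Bags: B1 = {0, 1, 3}  B2 = {1, 2, 3}
Tree: B1–B2
Every bag has size at most 3, so the width is 3 − 1 = 2 and tw(G) ≤ 2. Conversely, {0, 1, 3} is a clique of size 3, and the vertices of any clique must share a bag in every tree decomposition; so some bag has ≥ 3 vertices and tw(G) ≥ 2. Combining the bounds, tw(G) = 2.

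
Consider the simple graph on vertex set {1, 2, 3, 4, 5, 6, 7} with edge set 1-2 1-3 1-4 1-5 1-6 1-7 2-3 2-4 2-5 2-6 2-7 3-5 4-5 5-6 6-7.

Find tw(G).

A width-3 tree decomposition is:
Bags: B1 = {1, 2, 3, 5}  B2 = {1, 2, 5, 6}  B3 = {1, 2, 6, 7}  B4 = {1, 2, 4, 5}
Tree: B1–B2, B2–B3, B1–B4
Every bag has size at most 4, so the width is 4 − 1 = 3 and tw(G) ≤ 3. On the other hand G contains the 4-clique {1, 2, 3, 5}. A clique must lie in a single bag of any decomposition, so no decomposition can have width below 3. Combining the bounds, tw(G) = 3.

3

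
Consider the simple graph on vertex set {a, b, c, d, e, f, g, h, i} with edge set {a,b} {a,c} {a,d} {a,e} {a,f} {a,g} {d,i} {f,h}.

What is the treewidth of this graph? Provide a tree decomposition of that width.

Every bag has size at most 2, so the width is 2 − 1 = 1 and tw(G) ≤ 1. Since G has at least one edge (e.g. a–b), it is not an edgeless graph, so tw(G) ≥ 1. Therefore the treewidth is 1.

Treewidth 1.
One such decomposition:
Bags: B1 = {a, b}  B2 = {a, f}  B3 = {a, g}  B4 = {f, h}  B5 = {a, d}  B6 = {a, e}  B7 = {d, i}  B8 = {a, c}
Tree: B1–B2, B1–B3, B2–B4, B1–B5, B3–B6, B5–B7, B1–B8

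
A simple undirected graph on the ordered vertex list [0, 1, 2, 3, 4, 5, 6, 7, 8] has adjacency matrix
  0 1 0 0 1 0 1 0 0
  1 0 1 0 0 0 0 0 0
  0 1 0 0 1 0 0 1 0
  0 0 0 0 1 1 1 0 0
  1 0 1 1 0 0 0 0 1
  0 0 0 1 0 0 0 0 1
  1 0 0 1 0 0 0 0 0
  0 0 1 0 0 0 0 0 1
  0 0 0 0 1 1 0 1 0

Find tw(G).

A width-3 tree decomposition is:
Bags: B1 = {3, 5, 6, 8}  B2 = {3, 4, 6, 8}  B3 = {0, 4, 6, 8}  B4 = {0, 4, 7, 8}  B5 = {0, 2, 4, 7}  B6 = {0, 1, 2, 7}
Tree: B1–B2, B2–B3, B3–B4, B4–B5, B5–B6
The largest bag has 4 vertices, giving width 3; this decomposition certifies tw(G) ≤ 3. For the lower bound: the 4 vertex sets {3,5,6}, {8}, {4}, {0,1,2,7} are disjoint, each induces a connected subgraph, and every pair is joined by at least one edge of G. Contracting each set to a single vertex therefore yields K_{4} as a minor, and since treewidth is minor-monotone, tw(G) ≥ tw(K_{4}) = 3. Therefore the treewidth is 3.

3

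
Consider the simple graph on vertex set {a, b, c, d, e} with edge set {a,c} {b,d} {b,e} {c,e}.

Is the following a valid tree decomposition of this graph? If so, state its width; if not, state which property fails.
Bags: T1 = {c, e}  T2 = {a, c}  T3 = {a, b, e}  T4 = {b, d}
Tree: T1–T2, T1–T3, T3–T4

A tree decomposition must satisfy three properties: every vertex lies in some bag; for every edge, both endpoints lie together in some bag; and for every vertex, the bags containing it form a connected subtree. Here bags containing vertex a are not connected in the tree, so the decomposition is invalid.

No — bags containing vertex a are not connected in the tree.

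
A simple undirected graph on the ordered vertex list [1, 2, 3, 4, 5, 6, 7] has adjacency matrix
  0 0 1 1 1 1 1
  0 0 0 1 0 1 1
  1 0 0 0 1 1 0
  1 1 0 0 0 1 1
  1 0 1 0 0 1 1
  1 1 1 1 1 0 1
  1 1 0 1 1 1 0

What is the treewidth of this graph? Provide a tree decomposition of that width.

Treewidth 3.
One optimal decomposition is:
Bags: B1 = {1, 5, 6, 7}  B2 = {1, 3, 5, 6}  B3 = {1, 4, 6, 7}  B4 = {2, 4, 6, 7}
Tree: B1–B2, B1–B3, B3–B4

Each bag holds 4 vertices, so the decomposition has width 3, which upper-bounds the treewidth. On the other hand G contains the 4-clique {1, 4, 6, 7}. A clique must lie in a single bag of any decomposition, so no decomposition can have width below 3. Hence tw(G) = 3 exactly.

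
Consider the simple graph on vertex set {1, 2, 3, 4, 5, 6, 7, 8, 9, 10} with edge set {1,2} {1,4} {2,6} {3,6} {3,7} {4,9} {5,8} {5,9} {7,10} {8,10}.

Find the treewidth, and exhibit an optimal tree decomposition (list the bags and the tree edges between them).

Each bag holds 3 vertices, so the decomposition has width 2, which upper-bounds the treewidth. For the lower bound, G contains the cycle 8–10–7–3–6–2–1–4–9–5–8, so G is not a forest; only forests have treewidth ≤ 1, hence tw(G) ≥ 2. The upper and lower bounds meet at 2, so that is the treewidth.

Treewidth 2.
Bags: B1 = {7, 8, 10}  B2 = {3, 7, 8}  B3 = {3, 6, 8}  B4 = {2, 6, 8}  B5 = {1, 2, 8}  B6 = {1, 4, 8}  B7 = {4, 8, 9}  B8 = {5, 8, 9}
Tree: B1–B2, B2–B3, B3–B4, B4–B5, B5–B6, B6–B7, B7–B8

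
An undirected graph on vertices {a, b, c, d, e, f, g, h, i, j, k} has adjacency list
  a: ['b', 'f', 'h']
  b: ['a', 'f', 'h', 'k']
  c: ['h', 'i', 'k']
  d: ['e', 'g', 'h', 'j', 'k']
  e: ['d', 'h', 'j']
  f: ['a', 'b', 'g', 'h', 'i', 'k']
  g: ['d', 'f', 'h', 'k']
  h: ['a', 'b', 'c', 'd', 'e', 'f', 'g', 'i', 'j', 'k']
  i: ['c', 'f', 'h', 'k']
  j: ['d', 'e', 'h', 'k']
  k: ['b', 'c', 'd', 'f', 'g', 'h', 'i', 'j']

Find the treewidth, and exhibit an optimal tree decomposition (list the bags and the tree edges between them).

Treewidth 3.
One optimal decomposition is:
Bags: B1 = {b, f, h, k}  B2 = {f, g, h, k}  B3 = {f, h, i, k}  B4 = {d, g, h, k}  B5 = {a, b, f, h}  B6 = {d, h, j, k}  B7 = {d, e, h, j}  B8 = {c, h, i, k}
Tree: B1–B2, B1–B3, B2–B4, B1–B5, B4–B6, B6–B7, B3–B8

Every bag has size at most 4, so the width is 4 − 1 = 3 and tw(G) ≤ 3. On the other hand G contains the 4-clique {d, e, h, j}. A clique must lie in a single bag of any decomposition, so no decomposition can have width below 3. Therefore the treewidth is 3.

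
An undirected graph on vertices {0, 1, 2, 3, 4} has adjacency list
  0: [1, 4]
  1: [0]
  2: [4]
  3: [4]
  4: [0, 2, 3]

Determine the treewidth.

1

A width-1 tree decomposition is:
Bags: B1 = {0, 4}  B2 = {2, 4}  B3 = {0, 1}  B4 = {3, 4}
Tree: B1–B2, B1–B3, B2–B4
Every bag has size at most 2, so the width is 2 − 1 = 1 and tw(G) ≤ 1. G has an edge, so its treewidth is at least 1. Therefore the treewidth is 1.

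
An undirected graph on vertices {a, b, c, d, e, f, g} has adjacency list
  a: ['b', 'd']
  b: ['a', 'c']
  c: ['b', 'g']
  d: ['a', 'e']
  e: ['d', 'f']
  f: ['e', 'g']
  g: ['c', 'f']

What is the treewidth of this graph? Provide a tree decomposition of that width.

The largest bag has 3 vertices, giving width 2; this decomposition certifies tw(G) ≤ 2. For the lower bound, G contains the cycle f–e–d–a–b–c–g–f, so G is not a forest; only forests have treewidth ≤ 1, hence tw(G) ≥ 2. Therefore the treewidth is 2.

Treewidth 2.
One optimal decomposition is:
Bags: B1 = {d, e, f}  B2 = {a, d, f}  B3 = {a, b, f}  B4 = {b, c, f}  B5 = {c, f, g}
Tree: B1–B2, B2–B3, B3–B4, B4–B5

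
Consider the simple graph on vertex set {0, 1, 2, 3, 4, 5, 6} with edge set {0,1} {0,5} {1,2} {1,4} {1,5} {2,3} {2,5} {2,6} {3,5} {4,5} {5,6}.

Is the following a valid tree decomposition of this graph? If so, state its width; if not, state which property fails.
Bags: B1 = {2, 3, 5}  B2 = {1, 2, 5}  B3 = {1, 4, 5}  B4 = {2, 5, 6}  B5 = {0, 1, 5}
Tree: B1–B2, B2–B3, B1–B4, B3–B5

Yes; width 2.

Checking the three conditions: (i) the bags cover all of {0, 1, 2, 3, 4, 5, 6}; (ii) for each edge, some bag contains both endpoints; (iii) the bags containing any fixed vertex form a subtree. All hold, so the decomposition is valid with width 3 − 1 = 2.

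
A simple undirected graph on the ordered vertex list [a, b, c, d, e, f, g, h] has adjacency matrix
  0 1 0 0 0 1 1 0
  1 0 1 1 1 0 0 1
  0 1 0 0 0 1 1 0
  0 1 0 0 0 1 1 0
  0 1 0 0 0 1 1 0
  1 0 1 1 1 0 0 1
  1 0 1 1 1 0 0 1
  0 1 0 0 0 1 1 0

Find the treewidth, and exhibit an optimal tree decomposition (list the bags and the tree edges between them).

Treewidth 3.
One such decomposition:
Bags: B1 = {b, d, f, g}  B2 = {a, b, f, g}  B3 = {b, e, f, g}  B4 = {b, f, g, h}  B5 = {b, c, f, g}
Tree: B1–B2, B2–B3, B3–B4, B4–B5

Each bag holds 4 vertices, so the decomposition has width 3, which upper-bounds the treewidth. For the lower bound: the 4 vertex sets {b,d}, {a,g}, {f}, {e} are disjoint, each induces a connected subgraph, and every pair is joined by at least one edge of G. Contracting each set to a single vertex therefore yields K_{4} as a minor, and since treewidth is minor-monotone, tw(G) ≥ tw(K_{4}) = 3. Hence tw(G) = 3 exactly.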